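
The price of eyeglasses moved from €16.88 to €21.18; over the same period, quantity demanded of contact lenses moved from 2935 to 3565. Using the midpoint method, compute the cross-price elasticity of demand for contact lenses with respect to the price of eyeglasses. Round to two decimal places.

%ΔQ_x = (3565 − 2935)/[(2935+3565)/2] = 630/3250 ≈ 0.1938.
%ΔP_y = (21.18 − 16.88)/[(16.88+21.18)/2] ≈ 0.2260.
E_xy = 0.1938/0.2260 ≈ 0.86.
E_xy > 0, so contact lenses and eyeglasses are substitutes.

0.86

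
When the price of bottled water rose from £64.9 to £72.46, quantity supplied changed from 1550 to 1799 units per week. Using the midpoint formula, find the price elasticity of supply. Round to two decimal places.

1.35

%ΔQ = (1799 − 1550)/[(1550 + 1799)/2] = 249/1674.5 ≈ 0.1487.
%Δp = (72.46 − 64.9)/[(64.9 + 72.46)/2] = 7.56/68.68 ≈ 0.1101.
Arc elasticity E = %ΔQ/%Δp ≈ 0.1487/0.1101 ≈ 1.35.
|E| > 1: supply is elastic over this range.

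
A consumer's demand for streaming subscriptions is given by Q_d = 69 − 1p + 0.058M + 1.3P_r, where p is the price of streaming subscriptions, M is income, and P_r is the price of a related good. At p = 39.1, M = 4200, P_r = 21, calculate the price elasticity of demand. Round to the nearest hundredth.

-0.13

Evaluating quantity at (p, M, P_r) gives Q_d = 69 − 1(39.1) + 0.058(4200) + 1.3(21) = 69 − 39.1 + 243.6 + 27.3 = 300.8.
∂Q_d/∂p = −1, so E_p = (−1)·(39.1/300.8) ≈ -0.13.
|E_p| < 1: demand is inelastic.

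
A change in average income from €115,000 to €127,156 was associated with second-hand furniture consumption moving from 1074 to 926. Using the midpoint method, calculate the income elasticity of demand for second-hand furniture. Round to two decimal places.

%ΔQ = (926 − 1074)/[(1074+926)/2] = -148/1000 ≈ -0.1480.
%ΔY = (127,156 − 115,000)/[(115,000+127,156)/2] = 12156/121078 ≈ 0.1004.
E_I = %ΔQ/%ΔY ≈ -1.47.
E_I < 0: inferior good.

-1.47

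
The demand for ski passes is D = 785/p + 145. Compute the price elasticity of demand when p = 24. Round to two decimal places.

At p = 24, D = 177.7083.
dD/dp = −785/p² = −1.3628.
Point elasticity E = (dD/dp)·(p/D) = -1.3628 × 24/177.7083 ≈ -0.18.
|E| < 1, so demand is inelastic at this price.

-0.18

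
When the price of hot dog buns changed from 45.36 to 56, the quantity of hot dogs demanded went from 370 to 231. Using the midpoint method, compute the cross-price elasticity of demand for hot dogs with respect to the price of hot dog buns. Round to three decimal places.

%ΔQ_x = (231 − 370)/[(370+231)/2] = -139/300.5 ≈ -0.4626.
%ΔP_y = (56 − 45.36)/[(45.36+56)/2] ≈ 0.2099.
E_xy = -0.4626/0.2099 ≈ -2.203.
E_xy < 0, so hot dogs and hot dog buns are complements.

-2.203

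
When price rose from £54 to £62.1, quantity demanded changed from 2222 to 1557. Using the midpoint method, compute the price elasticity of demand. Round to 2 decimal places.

%ΔQ = (1557 − 2222)/[(2222 + 1557)/2] = -665/1889.5 ≈ -0.3519.
%ΔP = (62.1 − 54)/[(54 + 62.1)/2] = 8.1/58.05 ≈ 0.1395.
Arc elasticity E = %ΔQ/%ΔP ≈ -0.3519/0.1395 ≈ -2.52.
|E| > 1: demand is elastic over this range.

-2.52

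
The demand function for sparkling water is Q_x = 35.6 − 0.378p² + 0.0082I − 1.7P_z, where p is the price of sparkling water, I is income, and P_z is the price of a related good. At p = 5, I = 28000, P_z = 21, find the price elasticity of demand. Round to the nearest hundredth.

-0.09

Q_x = 35.6 − 0.378(5)² + 0.0082(28000) − 1.7(21) = 35.6 − 9.45 + 229.6 − 35.7 = 220.05.
∂Q_x/∂p = −2·0.378·p = -3.78, so E_p = -3.78·(5/220.05) ≈ -0.09.
|E_p| < 1: demand is inelastic.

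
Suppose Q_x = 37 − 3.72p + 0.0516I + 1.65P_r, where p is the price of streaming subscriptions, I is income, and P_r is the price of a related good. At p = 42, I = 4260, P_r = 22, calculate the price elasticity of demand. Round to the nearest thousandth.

-1.141

Q_x = 37 − 3.72(42) + 0.0516(4260) + 1.65(22) = 37 − 156.24 + 219.816 + 36.3 = 136.876.
∂Q_x/∂p = −3.72, so E_p = (−3.72)·(42/136.876) ≈ -1.141.
|E_p| > 1: demand is elastic.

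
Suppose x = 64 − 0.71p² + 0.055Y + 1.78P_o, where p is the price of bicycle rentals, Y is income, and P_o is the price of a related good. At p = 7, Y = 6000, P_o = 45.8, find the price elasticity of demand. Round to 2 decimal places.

Substituting, x = 64 − 0.71(7)² + 0.055(6000) + 1.78(45.8) = 64 − 34.79 + 330 + 81.524 = 440.734.
∂x/∂p = −2·0.71·p = -9.94, so E_p = -9.94·(7/440.734) ≈ -0.16.
|E_p| < 1: demand is inelastic.

-0.16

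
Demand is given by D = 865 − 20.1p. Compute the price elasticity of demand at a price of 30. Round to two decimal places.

-2.30

At p = 30, D = 262.
dD/dp = −20.1.
Point elasticity E = (dD/dp)·(p/D) = -20.1 × 30/262 ≈ -2.30.
|E| > 1, so demand is elastic at this price.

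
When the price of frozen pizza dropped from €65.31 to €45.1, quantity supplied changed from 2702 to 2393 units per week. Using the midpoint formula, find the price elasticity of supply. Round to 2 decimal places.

%Δq = (2393 − 2702)/[(2702 + 2393)/2] = -309/2547.5 ≈ -0.1213.
%ΔP = (45.1 − 65.31)/[(65.31 + 45.1)/2] = -20.21/55.205 ≈ -0.3661.
Arc elasticity E = %Δq/%ΔP ≈ -0.1213/-0.3661 ≈ 0.33.
|E| < 1: supply is inelastic over this range.

0.33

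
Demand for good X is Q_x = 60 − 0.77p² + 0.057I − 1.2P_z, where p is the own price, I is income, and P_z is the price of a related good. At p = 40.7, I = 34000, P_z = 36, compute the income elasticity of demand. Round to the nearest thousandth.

2.853

Substituting, Q_x = 60 − 0.77(40.7)² + 0.057(34000) − 1.2(36) = 60 − 1275.4973 + 1938 − 43.2 = 679.3027.
∂Q_x/∂I = +0.057, so E_I = 0.057·(34000/679.3027) ≈ 2.853.
E_I > 1: normal good (luxury).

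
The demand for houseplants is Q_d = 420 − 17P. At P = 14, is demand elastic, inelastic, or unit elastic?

At P = 14, Q_d = 182.
dQ_d/dP = −17.
Point elasticity E = (dQ_d/dP)·(P/Q_d) = -17 × 14/182 ≈ -1.308.
|E| ≈ 1.308 > 1, so demand is elastic.

elastic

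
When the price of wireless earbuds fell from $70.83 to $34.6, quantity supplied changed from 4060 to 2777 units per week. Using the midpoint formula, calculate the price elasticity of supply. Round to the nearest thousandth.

0.546

%Δq = (2777 − 4060)/[(4060 + 2777)/2] = -1283/3418.5 ≈ -0.3753.
%ΔP = (34.6 − 70.83)/[(70.83 + 34.6)/2] = -36.23/52.715 ≈ -0.6873.
Arc elasticity E = %Δq/%ΔP ≈ -0.3753/-0.6873 ≈ 0.546.
|E| < 1: supply is inelastic over this range.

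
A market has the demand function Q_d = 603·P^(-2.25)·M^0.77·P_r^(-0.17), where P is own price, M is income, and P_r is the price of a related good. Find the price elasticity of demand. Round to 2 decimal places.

-2.25

For a Cobb–Douglas (constant-elasticity) form Q_d = A·P^α·…, the elasticity with respect to P equals the exponent α at every point.
Here the exponent on P is -2.25, so the price elasticity of demand is -2.25.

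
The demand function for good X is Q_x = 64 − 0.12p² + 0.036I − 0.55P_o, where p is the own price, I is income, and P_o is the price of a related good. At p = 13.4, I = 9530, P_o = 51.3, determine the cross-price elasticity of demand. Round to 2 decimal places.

Q_x = 64 − 0.12(13.4)² + 0.036(9530) − 0.55(51.3) = 64 − 21.5472 + 343.08 − 28.215 = 357.3178.
∂Q_x/∂P_o = −0.55, so E_xy = -0.55·(51.3/357.3178) ≈ -0.08.
E_xy < 0: the goods are complements.

-0.08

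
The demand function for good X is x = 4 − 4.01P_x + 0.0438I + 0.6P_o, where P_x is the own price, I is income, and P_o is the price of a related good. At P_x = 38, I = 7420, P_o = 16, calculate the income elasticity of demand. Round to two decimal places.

Evaluating quantity at (P_x, I, P_o) gives x = 4 − 4.01(38) + 0.0438(7420) + 0.6(16) = 4 − 152.38 + 324.996 + 9.6 = 186.216.
∂x/∂I = +0.0438, so E_I = 0.0438·(7420/186.216) ≈ 1.75.
E_I > 1: normal good (luxury).

1.75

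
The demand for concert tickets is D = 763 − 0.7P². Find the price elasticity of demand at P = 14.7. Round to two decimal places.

At P = 14.7, D = 611.737.
dD/dP = −2·0.7·P = −20.58.
Point elasticity E = (dD/dP)·(P/D) = -20.58 × 14.7/611.737 ≈ -0.49.
|E| < 1, so demand is inelastic at this price.

-0.49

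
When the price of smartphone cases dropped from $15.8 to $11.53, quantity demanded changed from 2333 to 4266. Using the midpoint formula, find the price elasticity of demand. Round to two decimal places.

-1.87

%ΔQ = (4266 − 2333)/[(2333 + 4266)/2] = 1933/3299.5 ≈ 0.5858.
%Δp = (11.53 − 15.8)/[(15.8 + 11.53)/2] = -4.27/13.665 ≈ -0.3125.
Arc elasticity E = %ΔQ/%Δp ≈ 0.5858/-0.3125 ≈ -1.87.
|E| > 1: demand is elastic over this range.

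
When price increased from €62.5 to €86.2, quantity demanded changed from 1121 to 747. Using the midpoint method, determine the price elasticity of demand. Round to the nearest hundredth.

-1.26

%Δq = (747 − 1121)/[(1121 + 747)/2] = -374/934 ≈ -0.4004.
%Δp = (86.2 − 62.5)/[(62.5 + 86.2)/2] = 23.7/74.35 ≈ 0.3188.
Arc elasticity E = %Δq/%Δp ≈ -0.4004/0.3188 ≈ -1.26.
|E| > 1: demand is elastic over this range.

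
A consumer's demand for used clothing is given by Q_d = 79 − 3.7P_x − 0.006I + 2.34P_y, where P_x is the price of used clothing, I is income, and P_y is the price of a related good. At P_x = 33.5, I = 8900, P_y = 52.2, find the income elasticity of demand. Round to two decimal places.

-2.24

First evaluate Q_d: 79 − 3.7(33.5) − 0.006(8900) + 2.34(52.2) = 79 − 123.95 − 53.4 + 122.148 = 23.798.
∂Q_d/∂I = −0.006, so E_I = -0.006·(8900/23.798) ≈ -2.24.
E_I < 0: inferior good.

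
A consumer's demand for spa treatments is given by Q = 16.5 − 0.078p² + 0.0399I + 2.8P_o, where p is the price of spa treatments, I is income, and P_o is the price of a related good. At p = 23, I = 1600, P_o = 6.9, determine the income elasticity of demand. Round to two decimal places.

1.09

Q = 16.5 − 0.078(23)² + 0.0399(1600) + 2.8(6.9) = 16.5 − 41.262 + 63.84 + 19.32 = 58.398.
∂Q/∂I = +0.0399, so E_I = 0.0399·(1600/58.398) ≈ 1.09.
E_I > 1: normal good (luxury).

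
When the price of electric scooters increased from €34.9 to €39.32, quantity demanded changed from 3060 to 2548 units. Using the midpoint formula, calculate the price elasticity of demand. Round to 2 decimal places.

%Δq = (2548 − 3060)/[(3060 + 2548)/2] = -512/2804 ≈ -0.1826.
%ΔP = (39.32 − 34.9)/[(34.9 + 39.32)/2] = 4.42/37.11 ≈ 0.1191.
Arc elasticity E = %Δq/%ΔP ≈ -0.1826/0.1191 ≈ -1.53.
|E| > 1: demand is elastic over this range.

-1.53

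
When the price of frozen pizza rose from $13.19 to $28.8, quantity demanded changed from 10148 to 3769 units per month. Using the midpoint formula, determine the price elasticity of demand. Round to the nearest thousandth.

%ΔQ = (3769 − 10148)/[(10148 + 3769)/2] = -6379/6958.5 ≈ -0.9167.
%Δp = (28.8 − 13.19)/[(13.19 + 28.8)/2] = 15.61/20.995 ≈ 0.7435.
Arc elasticity E = %ΔQ/%Δp ≈ -0.9167/0.7435 ≈ -1.233.
|E| > 1: demand is elastic over this range.

-1.233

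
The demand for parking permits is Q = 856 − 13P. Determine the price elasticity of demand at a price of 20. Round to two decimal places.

At P = 20, Q = 596.
dQ/dP = −13.
Point elasticity E = (dQ/dP)·(P/Q) = -13 × 20/596 ≈ -0.44.
|E| < 1, so demand is inelastic at this price.

-0.44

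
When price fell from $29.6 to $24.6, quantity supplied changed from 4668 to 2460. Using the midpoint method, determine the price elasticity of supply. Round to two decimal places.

%ΔQ = (2460 − 4668)/[(4668 + 2460)/2] = -2208/3564 ≈ -0.6195.
%ΔP = (24.6 − 29.6)/[(29.6 + 24.6)/2] = -5/27.1 ≈ -0.1845.
Arc elasticity E = %ΔQ/%ΔP ≈ -0.6195/-0.1845 ≈ 3.36.
|E| > 1: supply is elastic over this range.

3.36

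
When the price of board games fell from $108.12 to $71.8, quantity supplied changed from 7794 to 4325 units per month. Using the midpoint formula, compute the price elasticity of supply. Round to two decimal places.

%Δq = (4325 − 7794)/[(7794 + 4325)/2] = -3469/6059.5 ≈ -0.5725.
%ΔP = (71.8 − 108.12)/[(108.12 + 71.8)/2] = -36.32/89.96 ≈ -0.4037.
Arc elasticity E = %Δq/%ΔP ≈ -0.5725/-0.4037 ≈ 1.42.
|E| > 1: supply is elastic over this range.

1.42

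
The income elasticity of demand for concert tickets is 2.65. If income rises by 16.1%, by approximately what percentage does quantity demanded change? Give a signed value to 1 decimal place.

42.7

%ΔQ ≈ E × %ΔI = (2.65) × (16.1%) ≈ 42.7%.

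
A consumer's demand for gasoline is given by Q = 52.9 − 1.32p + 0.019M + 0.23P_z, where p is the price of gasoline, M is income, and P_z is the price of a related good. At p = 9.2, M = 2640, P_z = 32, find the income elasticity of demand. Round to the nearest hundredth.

Substituting, Q = 52.9 − 1.32(9.2) + 0.019(2640) + 0.23(32) = 52.9 − 12.144 + 50.16 + 7.36 = 98.276.
∂Q/∂M = +0.019, so E_I = 0.019·(2640/98.276) ≈ 0.51.
E_I ∈ (0,1): normal good (necessity).

0.51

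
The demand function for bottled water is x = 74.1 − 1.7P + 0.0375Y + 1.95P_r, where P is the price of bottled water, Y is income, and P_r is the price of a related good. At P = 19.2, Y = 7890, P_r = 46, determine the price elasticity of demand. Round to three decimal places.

Evaluating quantity at (P, Y, P_r) gives x = 74.1 − 1.7(19.2) + 0.0375(7890) + 1.95(46) = 74.1 − 32.64 + 295.875 + 89.7 = 427.035.
∂x/∂P = −1.7, so E_p = (−1.7)·(19.2/427.035) ≈ -0.076.
|E_p| < 1: demand is inelastic.

-0.076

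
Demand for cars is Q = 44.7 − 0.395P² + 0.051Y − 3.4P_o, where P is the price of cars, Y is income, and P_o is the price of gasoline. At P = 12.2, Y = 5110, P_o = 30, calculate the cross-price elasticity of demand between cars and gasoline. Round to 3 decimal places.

-0.706

Substituting, Q = 44.7 − 0.395(12.2)² + 0.051(5110) − 3.4(30) = 44.7 − 58.7918 + 260.61 − 102 = 144.5182.
∂Q/∂P_o = −3.4, so E_xy = -3.4·(30/144.5182) ≈ -0.706.
E_xy < 0: the goods are complements.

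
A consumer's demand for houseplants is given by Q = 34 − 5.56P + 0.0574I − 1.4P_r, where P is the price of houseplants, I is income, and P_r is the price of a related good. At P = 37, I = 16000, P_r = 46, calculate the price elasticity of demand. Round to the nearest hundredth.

-0.30

At the given point, Q = 34 − 5.56(37) + 0.0574(16000) − 1.4(46) = 34 − 205.72 + 918.4 − 64.4 = 682.28.
∂Q/∂P = −5.56, so E_p = (−5.56)·(37/682.28) ≈ -0.30.
|E_p| < 1: demand is inelastic.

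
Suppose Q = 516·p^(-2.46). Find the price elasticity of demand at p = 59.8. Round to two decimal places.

-2.46

For a Cobb–Douglas (constant-elasticity) form Q = A·p^α·…, the elasticity with respect to p equals the exponent α at every point.
Here the exponent on p is -2.46, so the price elasticity of demand is -2.46.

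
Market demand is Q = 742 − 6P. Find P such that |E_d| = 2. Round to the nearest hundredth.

82.44

Set −bP/(a − bP) = −2 ⇒ bP = 2(a − bP) ⇒ bP(1+2) = 2·a.
P = 2·742/(6·3) ≈ 82.44.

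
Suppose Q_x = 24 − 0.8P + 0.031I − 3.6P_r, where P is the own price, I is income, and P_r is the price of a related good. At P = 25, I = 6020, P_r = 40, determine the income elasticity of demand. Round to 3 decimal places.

Q_x = 24 − 0.8(25) + 0.031(6020) − 3.6(40) = 24 − 20 + 186.62 − 144 = 46.62.
∂Q_x/∂I = +0.031, so E_I = 0.031·(6020/46.62) ≈ 4.003.
E_I > 1: normal good (luxury).

4.003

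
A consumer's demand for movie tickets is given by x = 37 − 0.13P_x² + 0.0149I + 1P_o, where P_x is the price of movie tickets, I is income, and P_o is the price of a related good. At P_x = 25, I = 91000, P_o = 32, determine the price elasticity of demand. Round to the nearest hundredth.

-0.12

At the given point, x = 37 − 0.13(25)² + 0.0149(91000) + 1(32) = 37 − 81.25 + 1355.9 + 32 = 1343.65.
∂x/∂P_x = −2·0.13·P_x = -6.5, so E_p = -6.5·(25/1343.65) ≈ -0.12.
|E_p| < 1: demand is inelastic.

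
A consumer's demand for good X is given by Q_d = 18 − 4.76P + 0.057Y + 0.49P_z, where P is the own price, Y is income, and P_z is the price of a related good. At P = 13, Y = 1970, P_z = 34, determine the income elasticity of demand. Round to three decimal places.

First evaluate Q_d: 18 − 4.76(13) + 0.057(1970) + 0.49(34) = 18 − 61.88 + 112.29 + 16.66 = 85.07.
∂Q_d/∂Y = +0.057, so E_I = 0.057·(1970/85.07) ≈ 1.320.
E_I > 1: normal good (luxury).

1.320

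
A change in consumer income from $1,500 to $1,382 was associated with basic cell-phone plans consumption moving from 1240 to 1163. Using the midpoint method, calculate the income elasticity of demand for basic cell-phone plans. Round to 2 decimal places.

%ΔQ = (1163 − 1240)/[(1240+1163)/2] = -77/1201.5 ≈ -0.0641.
%ΔI = (1,382 − 1,500)/[(1,500+1,382)/2] = -118/1441 ≈ -0.0819.
E_I = %ΔQ/%ΔI ≈ 0.78.
E_I ∈ (0,1): normal good (necessity).

0.78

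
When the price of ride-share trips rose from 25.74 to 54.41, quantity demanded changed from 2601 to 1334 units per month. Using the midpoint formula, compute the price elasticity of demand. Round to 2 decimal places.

-0.90

%Δq = (1334 − 2601)/[(2601 + 1334)/2] = -1267/1967.5 ≈ -0.6440.
%ΔP = (54.41 − 25.74)/[(25.74 + 54.41)/2] = 28.67/40.075 ≈ 0.7154.
Arc elasticity E = %Δq/%ΔP ≈ -0.6440/0.7154 ≈ -0.90.
|E| < 1: demand is inelastic over this range.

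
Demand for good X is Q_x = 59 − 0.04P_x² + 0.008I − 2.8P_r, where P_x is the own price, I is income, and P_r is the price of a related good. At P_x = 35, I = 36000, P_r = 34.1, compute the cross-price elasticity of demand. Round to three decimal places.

First evaluate Q_x: 59 − 0.04(35)² + 0.008(36000) − 2.8(34.1) = 59 − 49 + 288 − 95.48 = 202.52.
∂Q_x/∂P_r = −2.8, so E_xy = -2.8·(34.1/202.52) ≈ -0.471.
E_xy < 0: the goods are complements.

-0.471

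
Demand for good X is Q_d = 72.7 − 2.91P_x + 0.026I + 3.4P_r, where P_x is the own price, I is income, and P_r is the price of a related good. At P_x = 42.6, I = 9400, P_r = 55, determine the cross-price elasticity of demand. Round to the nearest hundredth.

Q_d = 72.7 − 2.91(42.6) + 0.026(9400) + 3.4(55) = 72.7 − 123.966 + 244.4 + 187 = 380.134.
∂Q_d/∂P_r = +3.4, so E_xy = 3.4·(55/380.134) ≈ 0.49.
E_xy > 0: the goods are substitutes.

0.49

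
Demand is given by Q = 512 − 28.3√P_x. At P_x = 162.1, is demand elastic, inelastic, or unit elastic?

At P_x = 162.1, Q = 151.6886.
dQ/dP_x = −28.3/(2√P_x) = −28.3/(2·12.7318).
Point elasticity E = (dQ/dP_x)·(P_x/Q) = -1.1114 × 162.1/151.6886 ≈ -1.188.
|E| ≈ 1.188 > 1, so demand is elastic.

elastic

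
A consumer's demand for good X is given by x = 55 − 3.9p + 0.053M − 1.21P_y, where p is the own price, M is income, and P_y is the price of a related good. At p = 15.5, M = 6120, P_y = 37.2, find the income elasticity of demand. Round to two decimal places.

Substituting, x = 55 − 3.9(15.5) + 0.053(6120) − 1.21(37.2) = 55 − 60.45 + 324.36 − 45.012 = 273.898.
∂x/∂M = +0.053, so E_I = 0.053·(6120/273.898) ≈ 1.18.
E_I > 1: normal good (luxury).

1.18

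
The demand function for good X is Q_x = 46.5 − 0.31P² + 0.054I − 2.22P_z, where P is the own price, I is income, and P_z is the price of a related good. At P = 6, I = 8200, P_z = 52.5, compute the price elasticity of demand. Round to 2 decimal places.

Evaluating quantity at (P, I, P_z) gives Q_x = 46.5 − 0.31(6)² + 0.054(8200) − 2.22(52.5) = 46.5 − 11.16 + 442.8 − 116.55 = 361.59.
∂Q_x/∂P = −2·0.31·P = -3.72, so E_p = -3.72·(6/361.59) ≈ -0.06.
|E_p| < 1: demand is inelastic.

-0.06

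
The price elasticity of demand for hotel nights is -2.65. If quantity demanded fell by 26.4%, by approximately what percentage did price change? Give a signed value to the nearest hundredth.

9.96

%ΔQ ≈ E × %ΔP ⇒ %ΔP = %ΔQ / E = (-26.4%)/(-2.65) ≈ 9.96%.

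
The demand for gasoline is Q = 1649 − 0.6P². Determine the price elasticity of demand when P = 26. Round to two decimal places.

-0.65

At P = 26, Q = 1243.4.
dQ/dP = −2·0.6·P = −31.2.
Point elasticity E = (dQ/dP)·(P/Q) = -31.2 × 26/1243.4 ≈ -0.65.
|E| < 1, so demand is inelastic at this price.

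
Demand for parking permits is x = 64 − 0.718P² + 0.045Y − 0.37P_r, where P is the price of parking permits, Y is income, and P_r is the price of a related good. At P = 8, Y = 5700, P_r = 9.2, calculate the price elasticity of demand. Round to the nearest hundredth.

x = 64 − 0.718(8)² + 0.045(5700) − 0.37(9.2) = 64 − 45.952 + 256.5 − 3.404 = 271.144.
∂x/∂P = −2·0.718·P = -11.488, so E_p = -11.488·(8/271.144) ≈ -0.34.
|E_p| < 1: demand is inelastic.

-0.34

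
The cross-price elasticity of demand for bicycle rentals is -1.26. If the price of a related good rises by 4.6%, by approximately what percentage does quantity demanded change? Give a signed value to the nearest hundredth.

-5.80

%ΔQ ≈ E × %ΔP_y = (-1.26) × (4.6%) ≈ -5.80%.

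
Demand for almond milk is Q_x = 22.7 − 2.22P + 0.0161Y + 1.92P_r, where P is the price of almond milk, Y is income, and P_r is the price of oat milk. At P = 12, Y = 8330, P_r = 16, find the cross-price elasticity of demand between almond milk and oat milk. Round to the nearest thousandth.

0.191

Evaluating quantity at (P, Y, P_r) gives Q_x = 22.7 − 2.22(12) + 0.0161(8330) + 1.92(16) = 22.7 − 26.64 + 134.113 + 30.72 = 160.893.
∂Q_x/∂P_r = +1.92, so E_xy = 1.92·(16/160.893) ≈ 0.191.
E_xy > 0: the goods are substitutes.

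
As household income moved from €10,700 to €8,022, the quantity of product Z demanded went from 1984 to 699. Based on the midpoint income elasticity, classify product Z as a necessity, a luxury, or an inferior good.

%ΔQ = (699 − 1984)/[(1984+699)/2] = -1285/1341.5 ≈ -0.9579.
%ΔM = (8,022 − 10,700)/[(10,700+8,022)/2] = -2678/9361 ≈ -0.2861.
E_I = %ΔQ/%ΔM ≈ 3.348.
E_I > 1: normal good (luxury).

luxury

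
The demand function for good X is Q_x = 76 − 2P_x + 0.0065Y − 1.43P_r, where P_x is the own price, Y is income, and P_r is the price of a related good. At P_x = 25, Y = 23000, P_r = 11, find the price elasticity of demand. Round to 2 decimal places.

Q_x = 76 − 2(25) + 0.0065(23000) − 1.43(11) = 76 − 50 + 149.5 − 15.73 = 159.77.
∂Q_x/∂P_x = −2, so E_p = (−2)·(25/159.77) ≈ -0.31.
|E_p| < 1: demand is inelastic.

-0.31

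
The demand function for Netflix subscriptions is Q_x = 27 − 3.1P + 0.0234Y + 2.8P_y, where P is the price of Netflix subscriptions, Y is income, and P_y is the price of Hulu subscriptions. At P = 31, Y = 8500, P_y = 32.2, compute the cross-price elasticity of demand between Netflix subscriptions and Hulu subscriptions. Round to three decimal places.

Q_x = 27 − 3.1(31) + 0.0234(8500) + 2.8(32.2) = 27 − 96.1 + 198.9 + 90.16 = 219.96.
∂Q_x/∂P_y = +2.8, so E_xy = 2.8·(32.2/219.96) ≈ 0.410.
E_xy > 0: the goods are substitutes.

0.410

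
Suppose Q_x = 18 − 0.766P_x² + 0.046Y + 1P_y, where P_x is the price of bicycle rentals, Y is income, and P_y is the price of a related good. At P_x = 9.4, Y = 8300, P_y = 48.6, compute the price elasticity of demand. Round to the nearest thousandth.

-0.356

At the given point, Q_x = 18 − 0.766(9.4)² + 0.046(8300) + 1(48.6) = 18 − 67.6838 + 381.8 + 48.6 = 380.7162.
∂Q_x/∂P_x = −2·0.766·P_x = -14.4008, so E_p = -14.4008·(9.4/380.7162) ≈ -0.356.
|E_p| < 1: demand is inelastic.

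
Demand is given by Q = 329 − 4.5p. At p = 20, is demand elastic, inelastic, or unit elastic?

At p = 20, Q = 239.
dQ/dp = −4.5.
Point elasticity E = (dQ/dp)·(p/Q) = -4.5 × 20/239 ≈ -0.377.
|E| ≈ 0.377 < 1, so demand is inelastic.

inelastic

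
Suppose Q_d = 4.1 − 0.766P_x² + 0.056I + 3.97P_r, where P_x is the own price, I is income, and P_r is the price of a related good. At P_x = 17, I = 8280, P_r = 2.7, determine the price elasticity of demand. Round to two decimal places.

-1.72

Substituting, Q_d = 4.1 − 0.766(17)² + 0.056(8280) + 3.97(2.7) = 4.1 − 221.374 + 463.68 + 10.719 = 257.125.
∂Q_d/∂P_x = −2·0.766·P_x = -26.044, so E_p = -26.044·(17/257.125) ≈ -1.72.
|E_p| > 1: demand is elastic.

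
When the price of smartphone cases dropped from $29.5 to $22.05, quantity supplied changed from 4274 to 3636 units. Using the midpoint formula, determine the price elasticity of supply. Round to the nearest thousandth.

0.558

%Δq = (3636 − 4274)/[(4274 + 3636)/2] = -638/3955 ≈ -0.1613.
%ΔP = (22.05 − 29.5)/[(29.5 + 22.05)/2] = -7.45/25.775 ≈ -0.2890.
Arc elasticity E = %Δq/%ΔP ≈ -0.1613/-0.2890 ≈ 0.558.
|E| < 1: supply is inelastic over this range.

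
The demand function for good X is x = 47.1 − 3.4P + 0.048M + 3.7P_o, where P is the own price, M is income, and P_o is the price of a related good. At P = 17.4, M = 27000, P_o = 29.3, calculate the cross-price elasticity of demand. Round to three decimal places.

First evaluate x: 47.1 − 3.4(17.4) + 0.048(27000) + 3.7(29.3) = 47.1 − 59.16 + 1296 + 108.41 = 1392.35.
∂x/∂P_o = +3.7, so E_xy = 3.7·(29.3/1392.35) ≈ 0.078.
E_xy > 0: the goods are substitutes.

0.078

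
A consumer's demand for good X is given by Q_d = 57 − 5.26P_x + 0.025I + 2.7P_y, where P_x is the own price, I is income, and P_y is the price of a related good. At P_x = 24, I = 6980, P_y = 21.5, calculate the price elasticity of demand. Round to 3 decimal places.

Substituting, Q_d = 57 − 5.26(24) + 0.025(6980) + 2.7(21.5) = 57 − 126.24 + 174.5 + 58.05 = 163.31.
∂Q_d/∂P_x = −5.26, so E_p = (−5.26)·(24/163.31) ≈ -0.773.
|E_p| < 1: demand is inelastic.

-0.773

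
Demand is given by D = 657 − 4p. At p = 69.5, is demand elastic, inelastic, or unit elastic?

inelastic

At p = 69.5, D = 379.
dD/dp = −4.
Point elasticity E = (dD/dp)·(p/D) = -4 × 69.5/379 ≈ -0.734.
|E| ≈ 0.734 < 1, so demand is inelastic.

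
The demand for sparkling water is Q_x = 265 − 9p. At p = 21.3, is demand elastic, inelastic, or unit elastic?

At p = 21.3, Q_x = 73.3.
dQ_x/dp = −9.
Point elasticity E = (dQ_x/dp)·(p/Q_x) = -9 × 21.3/73.3 ≈ -2.615.
|E| ≈ 2.615 > 1, so demand is elastic.

elastic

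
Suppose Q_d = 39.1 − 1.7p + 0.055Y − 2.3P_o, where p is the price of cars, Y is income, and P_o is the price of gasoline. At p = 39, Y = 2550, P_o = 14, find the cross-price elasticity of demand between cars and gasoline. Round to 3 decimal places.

Substituting, Q_d = 39.1 − 1.7(39) + 0.055(2550) − 2.3(14) = 39.1 − 66.3 + 140.25 − 32.2 = 80.85.
∂Q_d/∂P_o = −2.3, so E_xy = -2.3·(14/80.85) ≈ -0.398.
E_xy < 0: the goods are complements.

-0.398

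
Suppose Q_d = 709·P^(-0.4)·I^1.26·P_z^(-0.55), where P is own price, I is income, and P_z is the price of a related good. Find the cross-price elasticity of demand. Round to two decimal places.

-0.55

For a Cobb–Douglas (constant-elasticity) form Q_d = A·P_z^α·…, the elasticity with respect to P_z equals the exponent α at every point.
Here the exponent on P_z is -0.55, so the cross-price elasticity of demand is -0.55.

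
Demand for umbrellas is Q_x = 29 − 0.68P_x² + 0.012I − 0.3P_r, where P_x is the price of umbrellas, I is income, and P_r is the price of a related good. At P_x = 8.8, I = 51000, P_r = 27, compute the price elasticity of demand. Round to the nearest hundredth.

Evaluating quantity at (P_x, I, P_r) gives Q_x = 29 − 0.68(8.8)² + 0.012(51000) − 0.3(27) = 29 − 52.6592 + 612 − 8.1 = 580.2408.
∂Q_x/∂P_x = −2·0.68·P_x = -11.968, so E_p = -11.968·(8.8/580.2408) ≈ -0.18.
|E_p| < 1: demand is inelastic.

-0.18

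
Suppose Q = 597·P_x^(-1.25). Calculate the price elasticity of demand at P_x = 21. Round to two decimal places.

-1.25

For a Cobb–Douglas (constant-elasticity) form Q = A·P_x^α·…, the elasticity with respect to P_x equals the exponent α at every point.
Here the exponent on P_x is -1.25, so the price elasticity of demand is -1.25.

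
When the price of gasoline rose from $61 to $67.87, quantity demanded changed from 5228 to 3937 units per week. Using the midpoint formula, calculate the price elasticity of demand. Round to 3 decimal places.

-2.642

%ΔQ = (3937 − 5228)/[(5228 + 3937)/2] = -1291/4582.5 ≈ -0.2817.
%ΔP = (67.87 − 61)/[(61 + 67.87)/2] = 6.87/64.435 ≈ 0.1066.
Arc elasticity E = %ΔQ/%ΔP ≈ -0.2817/0.1066 ≈ -2.642.
|E| > 1: demand is elastic over this range.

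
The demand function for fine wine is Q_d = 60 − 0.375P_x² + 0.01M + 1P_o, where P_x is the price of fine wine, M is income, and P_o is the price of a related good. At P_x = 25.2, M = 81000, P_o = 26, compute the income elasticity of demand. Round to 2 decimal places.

1.23

First evaluate Q_d: 60 − 0.375(25.2)² + 0.01(81000) + 1(26) = 60 − 238.14 + 810 + 26 = 657.86.
∂Q_d/∂M = +0.01, so E_I = 0.01·(81000/657.86) ≈ 1.23.
E_I > 1: normal good (luxury).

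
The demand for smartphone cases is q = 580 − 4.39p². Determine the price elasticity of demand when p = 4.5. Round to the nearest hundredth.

-0.36

At p = 4.5, q = 491.1025.
dq/dp = −2·4.39·p = −39.51.
Point elasticity E = (dq/dp)·(p/q) = -39.51 × 4.5/491.1025 ≈ -0.36.
|E| < 1, so demand is inelastic at this price.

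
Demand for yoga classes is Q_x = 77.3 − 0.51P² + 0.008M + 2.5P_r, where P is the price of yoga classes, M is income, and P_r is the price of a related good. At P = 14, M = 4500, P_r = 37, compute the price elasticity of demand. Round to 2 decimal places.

-1.89

Substituting, Q_x = 77.3 − 0.51(14)² + 0.008(4500) + 2.5(37) = 77.3 − 99.96 + 36 + 92.5 = 105.84.
∂Q_x/∂P = −2·0.51·P = -14.28, so E_p = -14.28·(14/105.84) ≈ -1.89.
|E_p| > 1: demand is elastic.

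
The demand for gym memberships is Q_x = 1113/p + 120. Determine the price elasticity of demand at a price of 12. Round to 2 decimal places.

-0.44

At p = 12, Q_x = 212.75.
dQ_x/dp = −1113/p² = −7.7292.
Point elasticity E = (dQ_x/dp)·(p/Q_x) = -7.7292 × 12/212.75 ≈ -0.44.
|E| < 1, so demand is inelastic at this price.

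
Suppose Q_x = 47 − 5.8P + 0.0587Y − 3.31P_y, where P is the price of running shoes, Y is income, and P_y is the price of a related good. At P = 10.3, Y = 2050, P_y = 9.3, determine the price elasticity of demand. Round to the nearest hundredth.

Q_x = 47 − 5.8(10.3) + 0.0587(2050) − 3.31(9.3) = 47 − 59.74 + 120.335 − 30.783 = 76.812.
∂Q_x/∂P = −5.8, so E_p = (−5.8)·(10.3/76.812) ≈ -0.78.
|E_p| < 1: demand is inelastic.

-0.78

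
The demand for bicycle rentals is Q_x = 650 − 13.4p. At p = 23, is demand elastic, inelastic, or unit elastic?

inelastic

At p = 23, Q_x = 341.8.
dQ_x/dp = −13.4.
Point elasticity E = (dQ_x/dp)·(p/Q_x) = -13.4 × 23/341.8 ≈ -0.902.
|E| ≈ 0.902 < 1, so demand is inelastic.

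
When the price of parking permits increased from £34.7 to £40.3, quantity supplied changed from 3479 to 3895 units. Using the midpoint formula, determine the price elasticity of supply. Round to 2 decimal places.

%ΔQ = (3895 − 3479)/[(3479 + 3895)/2] = 416/3687 ≈ 0.1128.
%Δp = (40.3 − 34.7)/[(34.7 + 40.3)/2] = 5.6/37.5 ≈ 0.1493.
Arc elasticity E = %ΔQ/%Δp ≈ 0.1128/0.1493 ≈ 0.76.
|E| < 1: supply is inelastic over this range.

0.76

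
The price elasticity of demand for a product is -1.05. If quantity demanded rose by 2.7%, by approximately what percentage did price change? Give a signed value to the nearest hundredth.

-2.57

%ΔQ ≈ E × %ΔP ⇒ %ΔP = %ΔQ / E = (2.7%)/(-1.05) ≈ -2.57%.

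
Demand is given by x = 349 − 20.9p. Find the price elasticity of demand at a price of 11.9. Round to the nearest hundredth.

At p = 11.9, x = 100.29.
dx/dp = −20.9.
Point elasticity E = (dx/dp)·(p/x) = -20.9 × 11.9/100.29 ≈ -2.48.
|E| > 1, so demand is elastic at this price.

-2.48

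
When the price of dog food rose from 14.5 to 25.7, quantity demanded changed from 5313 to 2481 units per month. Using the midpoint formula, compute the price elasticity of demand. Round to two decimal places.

%Δq = (2481 − 5313)/[(5313 + 2481)/2] = -2832/3897 ≈ -0.7267.
%Δp = (25.7 − 14.5)/[(14.5 + 25.7)/2] = 11.2/20.1 ≈ 0.5572.
Arc elasticity E = %Δq/%Δp ≈ -0.7267/0.5572 ≈ -1.30.
|E| > 1: demand is elastic over this range.

-1.30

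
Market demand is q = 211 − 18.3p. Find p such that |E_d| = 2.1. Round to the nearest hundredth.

7.81

Set −bp/(a − bp) = −2.1 ⇒ bp = 2.1(a − bp) ⇒ bp(1+2.1) = 2.1·a.
p = 2.1·211/(18.3·3.1) ≈ 7.81.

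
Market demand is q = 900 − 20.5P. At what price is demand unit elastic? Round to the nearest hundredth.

For linear demand q = a − bP, E = −bP/(a − bP). |E| = 1 ⇒ bP = a − bP ⇒ P = a/(2b).
P = 900/(2·20.5) ≈ 21.95.

21.95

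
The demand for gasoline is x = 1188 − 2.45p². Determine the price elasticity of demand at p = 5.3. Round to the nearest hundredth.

At p = 5.3, x = 1119.1795.
dx/dp = −2·2.45·p = −25.97.
Point elasticity E = (dx/dp)·(p/x) = -25.97 × 5.3/1119.1795 ≈ -0.12.
|E| < 1, so demand is inelastic at this price.

-0.12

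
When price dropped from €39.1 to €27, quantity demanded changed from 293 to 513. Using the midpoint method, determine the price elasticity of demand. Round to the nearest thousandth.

-1.491

%ΔQ = (513 − 293)/[(293 + 513)/2] = 220/403 ≈ 0.5459.
%ΔP = (27 − 39.1)/[(39.1 + 27)/2] = -12.1/33.05 ≈ -0.3661.
Arc elasticity E = %ΔQ/%ΔP ≈ 0.5459/-0.3661 ≈ -1.491.
|E| > 1: demand is elastic over this range.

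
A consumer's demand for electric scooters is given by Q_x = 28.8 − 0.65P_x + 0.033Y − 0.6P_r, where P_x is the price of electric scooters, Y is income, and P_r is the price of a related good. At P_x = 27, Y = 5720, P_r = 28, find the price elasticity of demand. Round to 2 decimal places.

Evaluating quantity at (P_x, Y, P_r) gives Q_x = 28.8 − 0.65(27) + 0.033(5720) − 0.6(28) = 28.8 − 17.55 + 188.76 − 16.8 = 183.21.
∂Q_x/∂P_x = −0.65, so E_p = (−0.65)·(27/183.21) ≈ -0.10.
|E_p| < 1: demand is inelastic.

-0.10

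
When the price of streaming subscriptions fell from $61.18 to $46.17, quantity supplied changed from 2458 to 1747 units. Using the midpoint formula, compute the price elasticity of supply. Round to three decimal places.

%ΔQ = (1747 − 2458)/[(2458 + 1747)/2] = -711/2102.5 ≈ -0.3382.
%ΔP = (46.17 − 61.18)/[(61.18 + 46.17)/2] = -15.01/53.675 ≈ -0.2796.
Arc elasticity E = %ΔQ/%ΔP ≈ -0.3382/-0.2796 ≈ 1.209.
|E| > 1: supply is elastic over this range.

1.209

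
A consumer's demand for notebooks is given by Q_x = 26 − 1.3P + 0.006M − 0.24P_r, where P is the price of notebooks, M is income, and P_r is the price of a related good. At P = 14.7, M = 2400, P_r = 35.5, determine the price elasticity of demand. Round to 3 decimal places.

-1.496

Q_x = 26 − 1.3(14.7) + 0.006(2400) − 0.24(35.5) = 26 − 19.11 + 14.4 − 8.52 = 12.77.
∂Q_x/∂P = −1.3, so E_p = (−1.3)·(14.7/12.77) ≈ -1.496.
|E_p| > 1: demand is elastic.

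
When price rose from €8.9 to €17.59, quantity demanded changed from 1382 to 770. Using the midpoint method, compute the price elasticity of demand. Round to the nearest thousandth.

%ΔQ = (770 − 1382)/[(1382 + 770)/2] = -612/1076 ≈ -0.5688.
%Δp = (17.59 − 8.9)/[(8.9 + 17.59)/2] = 8.69/13.245 ≈ 0.6561.
Arc elasticity E = %ΔQ/%Δp ≈ -0.5688/0.6561 ≈ -0.867.
|E| < 1: demand is inelastic over this range.

-0.867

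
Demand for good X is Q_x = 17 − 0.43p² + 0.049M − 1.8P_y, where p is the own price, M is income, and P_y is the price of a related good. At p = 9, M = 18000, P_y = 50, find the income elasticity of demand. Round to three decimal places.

Evaluating quantity at (p, M, P_y) gives Q_x = 17 − 0.43(9)² + 0.049(18000) − 1.8(50) = 17 − 34.83 + 882 − 90 = 774.17.
∂Q_x/∂M = +0.049, so E_I = 0.049·(18000/774.17) ≈ 1.139.
E_I > 1: normal good (luxury).

1.139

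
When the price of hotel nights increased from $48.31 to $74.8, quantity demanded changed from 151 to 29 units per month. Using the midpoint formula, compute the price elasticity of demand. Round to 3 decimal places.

%Δq = (29 − 151)/[(151 + 29)/2] = -122/90 ≈ -1.3556.
%ΔP = (74.8 − 48.31)/[(48.31 + 74.8)/2] = 26.49/61.555 ≈ 0.4303.
Arc elasticity E = %Δq/%ΔP ≈ -1.3556/0.4303 ≈ -3.150.
|E| > 1: demand is elastic over this range.

-3.150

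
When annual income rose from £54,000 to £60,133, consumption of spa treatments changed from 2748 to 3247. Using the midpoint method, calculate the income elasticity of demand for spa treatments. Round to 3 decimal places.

%ΔQ = (3247 − 2748)/[(2748+3247)/2] = 499/2997.5 ≈ 0.1665.
%ΔY = (60,133 − 54,000)/[(54,000+60,133)/2] = 6133/57066.5 ≈ 0.1075.
E_I = %ΔQ/%ΔY ≈ 1.549.
E_I > 1: normal good (luxury).

1.549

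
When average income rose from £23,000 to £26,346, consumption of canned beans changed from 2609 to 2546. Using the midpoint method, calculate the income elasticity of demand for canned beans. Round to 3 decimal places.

-0.180

%ΔQ = (2546 − 2609)/[(2609+2546)/2] = -63/2577.5 ≈ -0.0244.
%ΔY = (26,346 − 23,000)/[(23,000+26,346)/2] = 3346/24673 ≈ 0.1356.
E_I = %ΔQ/%ΔY ≈ -0.180.
E_I < 0: inferior good.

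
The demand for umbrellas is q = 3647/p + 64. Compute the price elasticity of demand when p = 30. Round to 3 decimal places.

At p = 30, q = 185.5667.
dq/dp = −3647/p² = −4.0522.
Point elasticity E = (dq/dp)·(p/q) = -4.0522 × 30/185.5667 ≈ -0.655.
|E| < 1, so demand is inelastic at this price.

-0.655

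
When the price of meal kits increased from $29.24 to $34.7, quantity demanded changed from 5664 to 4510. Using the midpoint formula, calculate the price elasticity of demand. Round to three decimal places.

-1.328

%ΔQ = (4510 − 5664)/[(5664 + 4510)/2] = -1154/5087 ≈ -0.2269.
%ΔP = (34.7 − 29.24)/[(29.24 + 34.7)/2] = 5.46/31.97 ≈ 0.1708.
Arc elasticity E = %ΔQ/%ΔP ≈ -0.2269/0.1708 ≈ -1.328.
|E| > 1: demand is elastic over this range.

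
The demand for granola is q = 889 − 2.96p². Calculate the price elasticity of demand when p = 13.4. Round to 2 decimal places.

-2.97

At p = 13.4, q = 357.5024.
dq/dp = −2·2.96·p = −79.328.
Point elasticity E = (dq/dp)·(p/q) = -79.328 × 13.4/357.5024 ≈ -2.97.
|E| > 1, so demand is elastic at this price.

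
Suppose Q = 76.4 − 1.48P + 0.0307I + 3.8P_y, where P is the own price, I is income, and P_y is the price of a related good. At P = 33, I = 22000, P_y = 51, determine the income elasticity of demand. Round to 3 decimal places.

At the given point, Q = 76.4 − 1.48(33) + 0.0307(22000) + 3.8(51) = 76.4 − 48.84 + 675.4 + 193.8 = 896.76.
∂Q/∂I = +0.0307, so E_I = 0.0307·(22000/896.76) ≈ 0.753.
E_I ∈ (0,1): normal good (necessity).

0.753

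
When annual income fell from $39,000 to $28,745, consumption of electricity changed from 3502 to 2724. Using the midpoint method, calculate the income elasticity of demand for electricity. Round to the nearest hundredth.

0.83

%ΔQ = (2724 − 3502)/[(3502+2724)/2] = -778/3113 ≈ -0.2499.
%ΔI = (28,745 − 39,000)/[(39,000+28,745)/2] = -10255/33872.5 ≈ -0.3028.
E_I = %ΔQ/%ΔI ≈ 0.83.
E_I ∈ (0,1): normal good (necessity).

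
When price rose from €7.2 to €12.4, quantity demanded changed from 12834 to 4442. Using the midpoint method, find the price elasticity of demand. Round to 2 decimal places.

%Δq = (4442 − 12834)/[(12834 + 4442)/2] = -8392/8638 ≈ -0.9715.
%Δp = (12.4 − 7.2)/[(7.2 + 12.4)/2] = 5.2/9.8 ≈ 0.5306.
Arc elasticity E = %Δq/%Δp ≈ -0.9715/0.5306 ≈ -1.83.
|E| > 1: demand is elastic over this range.

-1.83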